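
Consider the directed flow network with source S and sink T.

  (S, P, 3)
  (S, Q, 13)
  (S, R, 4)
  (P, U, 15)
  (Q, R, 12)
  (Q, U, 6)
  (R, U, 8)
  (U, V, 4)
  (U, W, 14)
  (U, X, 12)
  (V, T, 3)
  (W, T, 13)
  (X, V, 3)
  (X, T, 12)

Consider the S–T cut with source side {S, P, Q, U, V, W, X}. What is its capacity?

Edges leaving {S, P, Q, U, V, W, X}: S→R (4), Q→R (12), V→T (3), W→T (13), X→T (12).
Cut capacity = 4 + 12 + 3 + 13 + 12 = 44.

44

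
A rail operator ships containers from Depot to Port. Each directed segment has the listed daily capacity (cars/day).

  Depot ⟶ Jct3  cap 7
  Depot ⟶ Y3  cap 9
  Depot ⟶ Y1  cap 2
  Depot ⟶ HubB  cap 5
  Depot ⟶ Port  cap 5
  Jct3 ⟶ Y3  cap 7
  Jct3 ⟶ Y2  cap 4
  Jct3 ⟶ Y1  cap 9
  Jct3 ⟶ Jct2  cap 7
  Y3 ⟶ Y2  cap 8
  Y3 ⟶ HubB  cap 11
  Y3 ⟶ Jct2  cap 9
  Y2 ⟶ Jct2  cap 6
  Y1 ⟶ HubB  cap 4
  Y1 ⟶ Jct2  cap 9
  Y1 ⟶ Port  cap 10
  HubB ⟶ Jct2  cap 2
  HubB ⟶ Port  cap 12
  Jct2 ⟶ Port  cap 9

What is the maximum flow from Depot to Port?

Augment Depot→Port: bottleneck 5, flow now 5.
Augment Depot→Y1→Port: bottleneck 2, flow now 7.
Augment Depot→HubB→Port: bottleneck 5, flow now 12.
Augment Depot→Jct3→Y1→Port: bottleneck 7, flow now 19.
Augment Depot→Y3→HubB→Port: bottleneck 7, flow now 26.
Augment Depot→Y3→Jct2→Port: bottleneck 2, flow now 28.
No augmenting path remains; maximum flow = 28.
In the residual graph, reachable from Depot: {Depot}.
Min-cut edges: Depot→Jct3 (7), Depot→Y3 (9), Depot→Y1 (2), Depot→HubB (5), Depot→Port (5); capacity 7 + 9 + 2 + 5 + 5 = 28.
This cut is saturated, so no flow can exceed 28.

28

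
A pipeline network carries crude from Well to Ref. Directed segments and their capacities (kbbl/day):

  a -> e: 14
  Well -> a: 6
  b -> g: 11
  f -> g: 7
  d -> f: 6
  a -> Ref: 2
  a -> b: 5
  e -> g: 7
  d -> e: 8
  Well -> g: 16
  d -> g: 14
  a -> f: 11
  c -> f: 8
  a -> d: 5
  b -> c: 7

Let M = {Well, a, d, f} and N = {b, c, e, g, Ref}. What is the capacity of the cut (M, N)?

66

Edges leaving {Well, a, d, f}: Well→g (16), a→b (5), a→e (14), a→Ref (2), d→e (8), d→g (14), f→g (7).
Cut capacity = 16 + 5 + 14 + 2 + 8 + 14 + 7 = 66.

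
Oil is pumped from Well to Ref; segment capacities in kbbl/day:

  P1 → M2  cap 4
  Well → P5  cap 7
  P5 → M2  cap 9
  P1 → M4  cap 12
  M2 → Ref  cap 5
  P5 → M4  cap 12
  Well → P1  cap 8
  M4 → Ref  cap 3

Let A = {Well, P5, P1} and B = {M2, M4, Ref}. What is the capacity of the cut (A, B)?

Edges leaving {Well, P5, P1}: P5→M2 (9), P5→M4 (12), P1→M2 (4), P1→M4 (12).
Cut capacity = 9 + 12 + 4 + 12 = 37.

37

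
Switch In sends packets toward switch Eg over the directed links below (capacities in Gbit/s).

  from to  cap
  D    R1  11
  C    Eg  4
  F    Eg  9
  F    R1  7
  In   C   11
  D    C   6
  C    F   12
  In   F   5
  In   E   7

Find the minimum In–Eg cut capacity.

13

Augment In→C→Eg: bottleneck 4, flow now 4.
Augment In→F→Eg: bottleneck 5, flow now 9.
Augment In→C→F→Eg: bottleneck 4, flow now 13.
No augmenting path remains; maximum flow = 13.
By max-flow min-cut, the minimum cut capacity equals the max flow.
In the residual graph, reachable from In: {In, E, C, F, R1}.
Min-cut edges: C→Eg (4), F→Eg (9); capacity 4 + 9 = 13.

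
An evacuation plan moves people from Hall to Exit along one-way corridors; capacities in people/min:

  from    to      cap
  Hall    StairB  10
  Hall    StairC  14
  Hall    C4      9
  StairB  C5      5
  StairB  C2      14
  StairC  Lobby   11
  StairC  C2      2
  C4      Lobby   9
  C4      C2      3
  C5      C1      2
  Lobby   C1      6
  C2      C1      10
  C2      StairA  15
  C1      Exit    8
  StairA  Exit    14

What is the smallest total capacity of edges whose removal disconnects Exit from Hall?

21

Augment Hall→StairB→C5→C1→Exit: bottleneck 2, flow now 2.
Augment Hall→StairB→C2→C1→Exit: bottleneck 6, flow now 8.
Augment Hall→StairB→C2→StairA→Exit: bottleneck 2, flow now 10.
Augment Hall→StairC→C2→StairA→Exit: bottleneck 2, flow now 12.
Augment Hall→C4→C2→StairA→Exit: bottleneck 3, flow now 15.
Augment Hall→StairC→Lobby→C1→C2→StairA→Exit: bottleneck 6, flow now 21. (uses reverse residual edge)
No augmenting path remains; maximum flow = 21.
By max-flow min-cut, the minimum cut capacity equals the max flow.
In the residual graph, reachable from Hall: {Hall, StairC, C4, Lobby}.
Min-cut edges: Hall→StairB (10), StairC→C2 (2), C4→C2 (3), Lobby→C1 (6); capacity 10 + 2 + 3 + 6 = 21.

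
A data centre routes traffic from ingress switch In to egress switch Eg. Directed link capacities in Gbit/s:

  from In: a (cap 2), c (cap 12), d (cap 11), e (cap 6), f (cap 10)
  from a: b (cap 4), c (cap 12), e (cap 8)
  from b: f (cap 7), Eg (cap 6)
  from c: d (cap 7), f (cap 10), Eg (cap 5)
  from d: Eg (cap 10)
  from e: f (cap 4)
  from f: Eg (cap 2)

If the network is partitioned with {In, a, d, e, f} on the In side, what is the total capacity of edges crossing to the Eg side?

Edges leaving {In, a, d, e, f}: In→c (12), a→b (4), a→c (12), d→Eg (10), f→Eg (2).
Cut capacity = 12 + 4 + 12 + 10 + 2 = 40.

40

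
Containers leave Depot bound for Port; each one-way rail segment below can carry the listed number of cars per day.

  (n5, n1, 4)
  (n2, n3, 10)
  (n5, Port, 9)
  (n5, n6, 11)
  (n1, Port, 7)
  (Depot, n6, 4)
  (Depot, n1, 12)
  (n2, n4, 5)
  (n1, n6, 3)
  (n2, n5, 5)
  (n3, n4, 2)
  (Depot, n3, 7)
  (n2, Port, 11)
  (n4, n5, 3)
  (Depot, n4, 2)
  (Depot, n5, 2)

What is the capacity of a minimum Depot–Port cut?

Augment Depot→n1→Port: bottleneck 7, flow now 7.
Augment Depot→n5→Port: bottleneck 2, flow now 9.
Augment Depot→n4→n5→Port: bottleneck 2, flow now 11.
Augment Depot→n3→n4→n5→Port: bottleneck 1, flow now 12.
No augmenting path remains; maximum flow = 12.
By max-flow min-cut, the minimum cut capacity equals the max flow.
In the residual graph, reachable from Depot: {Depot, n1, n3, n4, n6}.
Min-cut edges: Depot→n5 (2), n1→Port (7), n4→n5 (3); capacity 2 + 7 + 3 = 12.

12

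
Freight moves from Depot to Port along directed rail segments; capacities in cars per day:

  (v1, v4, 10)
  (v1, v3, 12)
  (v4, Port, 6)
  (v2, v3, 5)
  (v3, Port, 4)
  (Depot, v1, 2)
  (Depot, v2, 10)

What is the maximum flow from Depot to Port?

6

Augment Depot→v1→v3→Port: bottleneck 2, flow now 2.
Augment Depot→v2→v3→Port: bottleneck 2, flow now 4.
Augment Depot→v2→v3→v1→v4→Port: bottleneck 2, flow now 6. (uses reverse residual edge)
No augmenting path remains; maximum flow = 6.
In the residual graph, reachable from Depot: {Depot, v2, v3}.
Min-cut edges: Depot→v1 (2), v3→Port (4); capacity 2 + 4 = 6.
This cut is saturated, so no flow can exceed 6.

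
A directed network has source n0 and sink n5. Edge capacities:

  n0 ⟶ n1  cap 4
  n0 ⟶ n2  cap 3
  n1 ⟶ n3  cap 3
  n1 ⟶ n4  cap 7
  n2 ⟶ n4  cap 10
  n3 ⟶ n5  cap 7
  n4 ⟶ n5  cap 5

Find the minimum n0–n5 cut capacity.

7

Augment n0→n1→n3→n5: bottleneck 3, flow now 3.
Augment n0→n1→n4→n5: bottleneck 1, flow now 4.
Augment n0→n2→n4→n5: bottleneck 3, flow now 7.
No augmenting path remains; maximum flow = 7.
By max-flow min-cut, the minimum cut capacity equals the max flow.
In the residual graph, reachable from n0: {n0}.
Min-cut edges: n0→n1 (4), n0→n2 (3); capacity 4 + 3 = 7.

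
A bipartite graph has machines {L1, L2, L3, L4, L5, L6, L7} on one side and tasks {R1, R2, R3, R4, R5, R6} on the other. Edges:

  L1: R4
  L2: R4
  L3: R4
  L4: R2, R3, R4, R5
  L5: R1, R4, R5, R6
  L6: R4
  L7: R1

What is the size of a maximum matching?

Unit-capacity flow: source→left, listed edges, right→sink; max matching = max flow.
Augmenting path L1→R4 (+1); matched 1.
Augmenting path L4→R2 (+1); matched 2.
Augmenting path L5→R1 (+1); matched 3.
Augmenting path L7→R1→L5→R5 (+1); matched 4.
No augmenting path remains; maximum matching = 4.
König certificate: {L4, L5, L7, R4} is a vertex cover of size 4 (every listed pair touches it), so no matching can be larger.

4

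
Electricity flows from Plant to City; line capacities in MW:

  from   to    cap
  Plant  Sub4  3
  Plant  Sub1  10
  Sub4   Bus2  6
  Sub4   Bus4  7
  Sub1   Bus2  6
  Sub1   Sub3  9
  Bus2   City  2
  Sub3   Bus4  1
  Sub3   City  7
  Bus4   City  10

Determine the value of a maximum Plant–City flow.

Augment Plant→Sub4→Bus2→City: bottleneck 2, flow now 2.
Augment Plant→Sub4→Bus4→City: bottleneck 1, flow now 3.
Augment Plant→Sub1→Sub3→City: bottleneck 7, flow now 10.
Augment Plant→Sub1→Sub3→Bus4→City: bottleneck 1, flow now 11.
Augment Plant→Sub1→Bus2→Sub4→Bus4→City: bottleneck 2, flow now 13. (uses reverse residual edge)
No augmenting path remains; maximum flow = 13.
In the residual graph, reachable from Plant: {Plant}.
Min-cut edges: Plant→Sub4 (3), Plant→Sub1 (10); capacity 3 + 10 = 13.
This cut is saturated, so no flow can exceed 13.

13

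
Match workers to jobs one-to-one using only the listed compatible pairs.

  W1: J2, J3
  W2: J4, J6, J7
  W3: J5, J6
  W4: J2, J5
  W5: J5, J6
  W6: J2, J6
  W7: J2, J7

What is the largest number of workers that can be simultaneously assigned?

6

Unit-capacity flow: source→left, listed edges, right→sink; max matching = max flow.
Augmenting path W1→J2 (+1); matched 1.
Augmenting path W2→J4 (+1); matched 2.
Augmenting path W3→J5 (+1); matched 3.
Augmenting path W5→J6 (+1); matched 4.
Augmenting path W7→J7 (+1); matched 5.
Augmenting path W4→J2→W1→J3 (+1); matched 6.
No augmenting path remains; maximum matching = 6.
König certificate: {W1, W2, W7, J2, J5, J6} is a vertex cover of size 6 (every listed pair touches it), so no matching can be larger.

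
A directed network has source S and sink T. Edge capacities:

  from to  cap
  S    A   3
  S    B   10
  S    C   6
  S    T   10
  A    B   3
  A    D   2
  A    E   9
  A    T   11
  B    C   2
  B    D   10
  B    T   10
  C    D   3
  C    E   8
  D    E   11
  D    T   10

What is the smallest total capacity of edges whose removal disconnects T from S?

Augment S→T: bottleneck 10, flow now 10.
Augment S→A→T: bottleneck 3, flow now 13.
Augment S→B→T: bottleneck 10, flow now 23.
Augment S→C→D→T: bottleneck 3, flow now 26.
No augmenting path remains; maximum flow = 26.
By max-flow min-cut, the minimum cut capacity equals the max flow.
In the residual graph, reachable from S: {S, C, E}.
Min-cut edges: S→A (3), S→B (10), S→T (10), C→D (3); capacity 3 + 10 + 10 + 3 = 26.

26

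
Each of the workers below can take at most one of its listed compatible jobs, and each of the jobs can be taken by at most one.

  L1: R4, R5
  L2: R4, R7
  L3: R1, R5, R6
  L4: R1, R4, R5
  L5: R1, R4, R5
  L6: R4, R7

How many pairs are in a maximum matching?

Unit-capacity flow: source→left, listed edges, right→sink; max matching = max flow.
Augmenting path L1→R4 (+1); matched 1.
Augmenting path L2→R7 (+1); matched 2.
Augmenting path L3→R1 (+1); matched 3.
Augmenting path L4→R5 (+1); matched 4.
Augmenting path L5→R1→L3→R6 (+1); matched 5.
No augmenting path remains; maximum matching = 5.
König certificate: {L3, R1, R4, R5, R7} is a vertex cover of size 5 (every listed pair touches it), so no matching can be larger.

5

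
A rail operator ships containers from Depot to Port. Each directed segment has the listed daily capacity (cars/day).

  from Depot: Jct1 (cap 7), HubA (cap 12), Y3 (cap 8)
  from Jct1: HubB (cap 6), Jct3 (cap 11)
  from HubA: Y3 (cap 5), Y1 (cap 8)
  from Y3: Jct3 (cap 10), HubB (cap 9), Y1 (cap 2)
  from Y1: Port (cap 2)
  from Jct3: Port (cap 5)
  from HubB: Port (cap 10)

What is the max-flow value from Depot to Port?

17

Augment Depot→Jct1→Jct3→Port: bottleneck 5, flow now 5.
Augment Depot→Jct1→HubB→Port: bottleneck 2, flow now 7.
Augment Depot→HubA→Y1→Port: bottleneck 2, flow now 9.
Augment Depot→Y3→HubB→Port: bottleneck 8, flow now 17.
No augmenting path remains; maximum flow = 17.
In the residual graph, reachable from Depot: {Depot, Jct1, HubA, Y3, Y1, Jct3, HubB}.
Min-cut edges: Y1→Port (2), Jct3→Port (5), HubB→Port (10); capacity 2 + 5 + 10 = 17.
This cut is saturated, so no flow can exceed 17.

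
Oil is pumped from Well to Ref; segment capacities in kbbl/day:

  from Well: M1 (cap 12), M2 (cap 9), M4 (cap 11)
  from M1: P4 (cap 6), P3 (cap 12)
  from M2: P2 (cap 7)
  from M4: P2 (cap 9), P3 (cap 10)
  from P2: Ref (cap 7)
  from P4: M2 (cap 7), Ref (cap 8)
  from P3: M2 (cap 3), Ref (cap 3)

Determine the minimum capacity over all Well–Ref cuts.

16

Augment Well→M1→P4→Ref: bottleneck 6, flow now 6.
Augment Well→M1→P3→Ref: bottleneck 3, flow now 9.
Augment Well→M2→P2→Ref: bottleneck 7, flow now 16.
No augmenting path remains; maximum flow = 16.
By max-flow min-cut, the minimum cut capacity equals the max flow.
In the residual graph, reachable from Well: {Well, M1, M2, M4, P2, P3}.
Min-cut edges: M1→P4 (6), P2→Ref (7), P3→Ref (3); capacity 6 + 7 + 3 = 16.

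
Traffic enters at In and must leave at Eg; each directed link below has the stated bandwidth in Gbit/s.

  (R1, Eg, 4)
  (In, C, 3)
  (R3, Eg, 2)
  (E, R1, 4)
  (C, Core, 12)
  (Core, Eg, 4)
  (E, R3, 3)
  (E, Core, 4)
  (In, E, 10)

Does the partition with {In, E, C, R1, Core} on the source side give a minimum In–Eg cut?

Given cut capacity: 3 + 4 + 4 = 11.
Augment In→E→R1→Eg: bottleneck 4, flow now 4.
Augment In→E→R3→Eg: bottleneck 2, flow now 6.
Augment In→E→Core→Eg: bottleneck 4, flow now 10.
No augmenting path remains; maximum flow = 10.
In the residual graph, reachable from In: {In, E, C, R3, Core}.
Min-cut edges: E→R1 (4), R3→Eg (2), Core→Eg (4); capacity 4 + 2 + 4 = 10.
Cut capacity 11 exceeds the max flow 10, so it is not minimum.

No — its capacity is 11, but the minimum cut has capacity 10.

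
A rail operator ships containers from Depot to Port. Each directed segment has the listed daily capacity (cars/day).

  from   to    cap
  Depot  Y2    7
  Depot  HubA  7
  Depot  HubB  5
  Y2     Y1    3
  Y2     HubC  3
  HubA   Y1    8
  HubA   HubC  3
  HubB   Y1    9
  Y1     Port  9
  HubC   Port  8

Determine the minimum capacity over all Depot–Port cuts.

Augment Depot→Y2→Y1→Port: bottleneck 3, flow now 3.
Augment Depot→Y2→HubC→Port: bottleneck 3, flow now 6.
Augment Depot→HubA→Y1→Port: bottleneck 6, flow now 12.
Augment Depot→HubA→HubC→Port: bottleneck 1, flow now 13.
Augment Depot→HubB→Y1→HubA→HubC→Port: bottleneck 2, flow now 15. (uses reverse residual edge)
No augmenting path remains; maximum flow = 15.
By max-flow min-cut, the minimum cut capacity equals the max flow.
In the residual graph, reachable from Depot: {Depot, Y2, HubA, HubB, Y1}.
Min-cut edges: Y2→HubC (3), HubA→HubC (3), Y1→Port (9); capacity 3 + 3 + 9 = 15.

15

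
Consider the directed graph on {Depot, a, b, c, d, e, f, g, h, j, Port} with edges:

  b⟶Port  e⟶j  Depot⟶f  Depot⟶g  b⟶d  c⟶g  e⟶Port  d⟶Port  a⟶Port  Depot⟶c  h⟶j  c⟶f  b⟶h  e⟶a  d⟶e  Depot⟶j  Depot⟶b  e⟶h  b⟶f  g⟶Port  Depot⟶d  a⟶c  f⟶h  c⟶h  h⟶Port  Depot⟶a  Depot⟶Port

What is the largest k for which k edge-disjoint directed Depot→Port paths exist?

6

Assign every edge capacity 1; by Menger, the answer equals the max flow.
Path Depot→Port (+1); total 1.
Path Depot→a→Port (+1); total 2.
Path Depot→b→Port (+1); total 3.
Path Depot→d→Port (+1); total 4.
Path Depot→g→Port (+1); total 5.
Path Depot→c→h→Port (+1); total 6.
No residual Depot→Port path; max flow = 6.
Certifying cut of size 6: {Depot→Port, Depot→a, Depot→b, Depot→d, g→Port, h→Port}.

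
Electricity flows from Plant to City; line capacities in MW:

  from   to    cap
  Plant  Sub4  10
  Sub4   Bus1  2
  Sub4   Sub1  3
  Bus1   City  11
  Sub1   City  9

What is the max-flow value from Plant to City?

Augment Plant→Sub4→Bus1→City: bottleneck 2, flow now 2.
Augment Plant→Sub4→Sub1→City: bottleneck 3, flow now 5.
No augmenting path remains; maximum flow = 5.
In the residual graph, reachable from Plant: {Plant, Sub4}.
Min-cut edges: Sub4→Bus1 (2), Sub4→Sub1 (3); capacity 2 + 3 = 5.
This cut is saturated, so no flow can exceed 5.

5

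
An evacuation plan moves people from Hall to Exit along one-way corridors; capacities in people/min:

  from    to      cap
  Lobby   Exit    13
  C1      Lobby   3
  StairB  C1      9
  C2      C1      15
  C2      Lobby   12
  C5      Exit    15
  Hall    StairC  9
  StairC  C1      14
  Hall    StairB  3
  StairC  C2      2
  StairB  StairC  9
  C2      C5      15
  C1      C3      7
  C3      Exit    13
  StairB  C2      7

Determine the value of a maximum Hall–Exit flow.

12

Augment Hall→StairC→C1→Lobby→Exit: bottleneck 3, flow now 3.
Augment Hall→StairC→C1→C3→Exit: bottleneck 6, flow now 9.
Augment Hall→StairB→C1→C3→Exit: bottleneck 1, flow now 10.
Augment Hall→StairB→C2→C5→Exit: bottleneck 2, flow now 12.
No augmenting path remains; maximum flow = 12.
In the residual graph, reachable from Hall: {Hall}.
Min-cut edges: Hall→StairC (9), Hall→StairB (3); capacity 9 + 3 = 12.
This cut is saturated, so no flow can exceed 12.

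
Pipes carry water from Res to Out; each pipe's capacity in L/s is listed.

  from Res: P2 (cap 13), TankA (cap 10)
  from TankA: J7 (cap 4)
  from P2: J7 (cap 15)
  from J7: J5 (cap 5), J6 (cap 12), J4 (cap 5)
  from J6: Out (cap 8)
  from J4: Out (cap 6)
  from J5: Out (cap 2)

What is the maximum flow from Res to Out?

Augment Res→TankA→J7→J6→Out: bottleneck 4, flow now 4.
Augment Res→P2→J7→J6→Out: bottleneck 4, flow now 8.
Augment Res→P2→J7→J4→Out: bottleneck 5, flow now 13.
Augment Res→P2→J7→J5→Out: bottleneck 2, flow now 15.
No augmenting path remains; maximum flow = 15.
In the residual graph, reachable from Res: {Res, TankA, P2, J7, J6, J5}.
Min-cut edges: J7→J4 (5), J6→Out (8), J5→Out (2); capacity 5 + 8 + 2 = 15.
This cut is saturated, so no flow can exceed 15.

15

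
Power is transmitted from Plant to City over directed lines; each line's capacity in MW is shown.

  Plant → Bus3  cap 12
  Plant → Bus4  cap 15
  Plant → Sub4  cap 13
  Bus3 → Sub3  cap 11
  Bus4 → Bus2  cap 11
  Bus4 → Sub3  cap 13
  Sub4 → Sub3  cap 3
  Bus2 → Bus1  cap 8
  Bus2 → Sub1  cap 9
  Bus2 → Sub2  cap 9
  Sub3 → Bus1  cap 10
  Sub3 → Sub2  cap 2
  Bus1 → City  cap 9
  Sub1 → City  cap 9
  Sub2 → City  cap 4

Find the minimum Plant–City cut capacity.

22

Augment Plant→Bus3→Sub3→Bus1→City: bottleneck 9, flow now 9.
Augment Plant→Bus3→Sub3→Sub2→City: bottleneck 2, flow now 11.
Augment Plant→Bus4→Bus2→Sub1→City: bottleneck 9, flow now 20.
Augment Plant→Bus4→Bus2→Sub2→City: bottleneck 2, flow now 22.
No augmenting path remains; maximum flow = 22.
By max-flow min-cut, the minimum cut capacity equals the max flow.
In the residual graph, reachable from Plant: {Plant, Bus3, Bus4, Sub4, Sub3, Bus1}.
Min-cut edges: Bus4→Bus2 (11), Sub3→Sub2 (2), Bus1→City (9); capacity 11 + 2 + 9 = 22.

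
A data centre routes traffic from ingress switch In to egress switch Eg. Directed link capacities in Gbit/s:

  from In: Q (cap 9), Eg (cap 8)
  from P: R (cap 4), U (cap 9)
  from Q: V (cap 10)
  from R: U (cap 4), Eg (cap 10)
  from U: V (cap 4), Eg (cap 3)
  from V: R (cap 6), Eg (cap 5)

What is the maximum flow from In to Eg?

17

Augment In→Eg: bottleneck 8, flow now 8.
Augment In→Q→V→Eg: bottleneck 5, flow now 13.
Augment In→Q→V→R→Eg: bottleneck 4, flow now 17.
No augmenting path remains; maximum flow = 17.
In the residual graph, reachable from In: {In}.
Min-cut edges: In→Q (9), In→Eg (8); capacity 9 + 8 = 17.
This cut is saturated, so no flow can exceed 17.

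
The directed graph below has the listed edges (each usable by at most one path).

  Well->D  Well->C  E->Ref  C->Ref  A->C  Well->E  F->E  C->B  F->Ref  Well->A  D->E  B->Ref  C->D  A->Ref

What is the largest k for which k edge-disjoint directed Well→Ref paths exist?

3

Assign every edge capacity 1; by Menger, the answer equals the max flow.
Path Well→A→Ref (+1); total 1.
Path Well→C→Ref (+1); total 2.
Path Well→E→Ref (+1); total 3.
No residual Well→Ref path; max flow = 3.
Certifying cut of size 3: {E→Ref, Well→A, Well→C}.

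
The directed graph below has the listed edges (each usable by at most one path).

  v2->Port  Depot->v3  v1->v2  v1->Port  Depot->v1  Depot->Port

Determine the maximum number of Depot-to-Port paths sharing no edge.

Assign every edge capacity 1; by Menger, the answer equals the max flow.
Path Depot→Port (+1); total 1.
Path Depot→v1→Port (+1); total 2.
No residual Depot→Port path; max flow = 2.
Certifying cut of size 2: {Depot→Port, Depot→v1}.

2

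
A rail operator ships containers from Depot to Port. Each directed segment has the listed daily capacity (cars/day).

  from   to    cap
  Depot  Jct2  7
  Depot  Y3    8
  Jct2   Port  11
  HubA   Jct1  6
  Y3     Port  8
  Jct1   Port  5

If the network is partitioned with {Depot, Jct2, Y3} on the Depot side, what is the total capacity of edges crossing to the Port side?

19

Edges leaving {Depot, Jct2, Y3}: Jct2→Port (11), Y3→Port (8).
Cut capacity = 11 + 8 = 19.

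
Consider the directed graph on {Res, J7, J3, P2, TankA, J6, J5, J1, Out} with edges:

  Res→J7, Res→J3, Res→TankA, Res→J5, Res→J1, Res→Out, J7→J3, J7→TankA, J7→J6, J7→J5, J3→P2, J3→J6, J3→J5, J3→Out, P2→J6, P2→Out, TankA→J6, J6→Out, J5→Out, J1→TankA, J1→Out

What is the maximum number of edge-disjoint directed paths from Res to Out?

Assign every edge capacity 1; by Menger, the answer equals the max flow.
Augment Res→Out (+1); total 1.
Augment Res→J3→Out (+1); total 2.
Augment Res→J5→Out (+1); total 3.
Augment Res→J1→Out (+1); total 4.
Augment Res→J7→J6→Out (+1); total 5.
Augment Res→TankA→J6→J7→J3→P2→Out (+1); total 6. (traverses J7→J6 backwards in the residual graph, cancelling flow on it)
After the cancellation the 6 edge-disjoint paths are: Res→J7→J3→P2→Out; Res→J3→Out; Res→TankA→J6→Out; Res→J5→Out; Res→J1→Out; Res→Out.
No residual Res→Out path; max flow = 6.
Certifying cut of size 6: {Res→J1, Res→J3, Res→J5, Res→J7, Res→Out, Res→TankA}.

6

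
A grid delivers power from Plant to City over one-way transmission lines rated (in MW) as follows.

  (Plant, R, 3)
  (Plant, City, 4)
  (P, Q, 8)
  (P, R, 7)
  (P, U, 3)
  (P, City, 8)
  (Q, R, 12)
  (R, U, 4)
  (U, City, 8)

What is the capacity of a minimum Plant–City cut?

7

Augment Plant→City: bottleneck 4, flow now 4.
Augment Plant→R→U→City: bottleneck 3, flow now 7.
No augmenting path remains; maximum flow = 7.
By max-flow min-cut, the minimum cut capacity equals the max flow.
In the residual graph, reachable from Plant: {Plant}.
Min-cut edges: Plant→R (3), Plant→City (4); capacity 3 + 4 = 7.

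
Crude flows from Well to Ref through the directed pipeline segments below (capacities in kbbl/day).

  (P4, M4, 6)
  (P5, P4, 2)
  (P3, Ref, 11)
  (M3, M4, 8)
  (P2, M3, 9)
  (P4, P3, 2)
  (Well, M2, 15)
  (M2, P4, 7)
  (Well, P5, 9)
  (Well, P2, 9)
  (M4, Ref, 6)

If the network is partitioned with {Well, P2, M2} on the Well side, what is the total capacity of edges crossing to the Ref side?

Edges leaving {Well, P2, M2}: Well→P5 (9), P2→M3 (9), M2→P4 (7).
Cut capacity = 9 + 9 + 7 = 25.

25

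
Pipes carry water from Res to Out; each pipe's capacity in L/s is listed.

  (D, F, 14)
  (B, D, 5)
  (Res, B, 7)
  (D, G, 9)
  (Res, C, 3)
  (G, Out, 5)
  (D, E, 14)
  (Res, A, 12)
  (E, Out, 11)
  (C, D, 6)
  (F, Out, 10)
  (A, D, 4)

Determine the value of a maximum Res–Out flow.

Augment Res→A→D→E→Out: bottleneck 4, flow now 4.
Augment Res→B→D→E→Out: bottleneck 5, flow now 9.
Augment Res→C→D→E→Out: bottleneck 2, flow now 11.
Augment Res→C→D→F→Out: bottleneck 1, flow now 12.
No augmenting path remains; maximum flow = 12.
In the residual graph, reachable from Res: {Res, A, B}.
Min-cut edges: Res→C (3), A→D (4), B→D (5); capacity 3 + 4 + 5 = 12.
This cut is saturated, so no flow can exceed 12.

12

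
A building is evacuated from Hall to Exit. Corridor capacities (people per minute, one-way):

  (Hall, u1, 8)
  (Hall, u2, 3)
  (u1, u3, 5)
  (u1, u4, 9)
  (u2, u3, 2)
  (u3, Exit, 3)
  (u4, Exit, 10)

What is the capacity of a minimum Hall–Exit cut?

10

Augment Hall→u1→u3→Exit: bottleneck 3, flow now 3.
Augment Hall→u1→u4→Exit: bottleneck 5, flow now 8.
Augment Hall→u2→u3→u1→u4→Exit: bottleneck 2, flow now 10. (uses reverse residual edge)
No augmenting path remains; maximum flow = 10.
By max-flow min-cut, the minimum cut capacity equals the max flow.
In the residual graph, reachable from Hall: {Hall, u2}.
Min-cut edges: Hall→u1 (8), u2→u3 (2); capacity 8 + 2 = 10.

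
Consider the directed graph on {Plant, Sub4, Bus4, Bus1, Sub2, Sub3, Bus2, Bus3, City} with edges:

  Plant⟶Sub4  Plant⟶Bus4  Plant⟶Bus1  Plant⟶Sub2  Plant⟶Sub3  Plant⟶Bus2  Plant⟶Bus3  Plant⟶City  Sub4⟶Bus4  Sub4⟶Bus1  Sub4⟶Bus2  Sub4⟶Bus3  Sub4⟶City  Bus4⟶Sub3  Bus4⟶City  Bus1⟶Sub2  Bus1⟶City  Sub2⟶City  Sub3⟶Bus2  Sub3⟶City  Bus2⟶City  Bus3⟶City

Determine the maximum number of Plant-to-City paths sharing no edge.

Assign every edge capacity 1; by Menger, the answer equals the max flow.
Path Plant→City (+1); total 1.
Path Plant→Sub4→City (+1); total 2.
Path Plant→Bus4→City (+1); total 3.
Path Plant→Bus1→City (+1); total 4.
Path Plant→Sub2→City (+1); total 5.
Path Plant→Sub3→City (+1); total 6.
Path Plant→Bus2→City (+1); total 7.
Path Plant→Bus3→City (+1); total 8.
No residual Plant→City path; max flow = 8.
Certifying cut of size 8: {Plant→Bus1, Plant→Bus2, Plant→Bus3, Plant→Bus4, Plant→City, Plant→Sub2, Plant→Sub3, Plant→Sub4}.

8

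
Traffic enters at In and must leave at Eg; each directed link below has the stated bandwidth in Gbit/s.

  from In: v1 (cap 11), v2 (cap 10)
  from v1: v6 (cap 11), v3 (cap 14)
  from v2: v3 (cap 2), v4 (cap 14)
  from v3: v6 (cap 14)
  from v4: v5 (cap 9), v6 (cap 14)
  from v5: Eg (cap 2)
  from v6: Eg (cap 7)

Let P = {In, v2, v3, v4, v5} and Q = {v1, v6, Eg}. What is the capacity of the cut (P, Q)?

Edges leaving {In, v2, v3, v4, v5}: In→v1 (11), v3→v6 (14), v4→v6 (14), v5→Eg (2).
Cut capacity = 11 + 14 + 14 + 2 = 41.

41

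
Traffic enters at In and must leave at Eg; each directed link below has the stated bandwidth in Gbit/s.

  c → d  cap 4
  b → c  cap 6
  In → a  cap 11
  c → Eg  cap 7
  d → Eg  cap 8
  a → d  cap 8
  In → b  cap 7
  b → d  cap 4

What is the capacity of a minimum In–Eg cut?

14

Augment In→a→d→Eg: bottleneck 8, flow now 8.
Augment In→b→c→Eg: bottleneck 6, flow now 14.
No augmenting path remains; maximum flow = 14.
By max-flow min-cut, the minimum cut capacity equals the max flow.
In the residual graph, reachable from In: {In, a, b, d}.
Min-cut edges: b→c (6), d→Eg (8); capacity 6 + 8 = 14.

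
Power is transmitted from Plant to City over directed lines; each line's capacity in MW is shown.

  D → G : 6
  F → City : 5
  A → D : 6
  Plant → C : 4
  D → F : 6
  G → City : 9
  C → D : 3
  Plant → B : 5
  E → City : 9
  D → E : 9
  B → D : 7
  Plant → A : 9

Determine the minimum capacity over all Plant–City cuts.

Augment Plant→A→D→E→City: bottleneck 6, flow now 6.
Augment Plant→B→D→E→City: bottleneck 3, flow now 9.
Augment Plant→B→D→F→City: bottleneck 2, flow now 11.
Augment Plant→C→D→F→City: bottleneck 3, flow now 14.
No augmenting path remains; maximum flow = 14.
By max-flow min-cut, the minimum cut capacity equals the max flow.
In the residual graph, reachable from Plant: {Plant, A, C}.
Min-cut edges: Plant→B (5), A→D (6), C→D (3); capacity 5 + 6 + 3 = 14.

14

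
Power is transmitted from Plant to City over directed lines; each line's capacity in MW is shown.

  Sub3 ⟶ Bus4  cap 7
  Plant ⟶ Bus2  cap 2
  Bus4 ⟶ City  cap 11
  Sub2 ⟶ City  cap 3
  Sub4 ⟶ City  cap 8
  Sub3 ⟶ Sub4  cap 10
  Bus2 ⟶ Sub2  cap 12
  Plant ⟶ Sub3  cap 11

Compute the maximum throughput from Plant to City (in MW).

13

Augment Plant→Sub3→Sub4→City: bottleneck 8, flow now 8.
Augment Plant→Sub3→Bus4→City: bottleneck 3, flow now 11.
Augment Plant→Bus2→Sub2→City: bottleneck 2, flow now 13.
No augmenting path remains; maximum flow = 13.
In the residual graph, reachable from Plant: {Plant}.
Min-cut edges: Plant→Sub3 (11), Plant→Bus2 (2); capacity 11 + 2 = 13.
This cut is saturated, so no flow can exceed 13.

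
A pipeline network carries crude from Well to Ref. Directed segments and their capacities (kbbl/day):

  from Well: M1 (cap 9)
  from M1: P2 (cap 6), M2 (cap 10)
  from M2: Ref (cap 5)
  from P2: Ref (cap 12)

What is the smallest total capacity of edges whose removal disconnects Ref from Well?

9

Augment Well→M1→M2→Ref: bottleneck 5, flow now 5.
Augment Well→M1→P2→Ref: bottleneck 4, flow now 9.
No augmenting path remains; maximum flow = 9.
By max-flow min-cut, the minimum cut capacity equals the max flow.
In the residual graph, reachable from Well: {Well}.
Min-cut edges: Well→M1 (9); capacity 9 = 9.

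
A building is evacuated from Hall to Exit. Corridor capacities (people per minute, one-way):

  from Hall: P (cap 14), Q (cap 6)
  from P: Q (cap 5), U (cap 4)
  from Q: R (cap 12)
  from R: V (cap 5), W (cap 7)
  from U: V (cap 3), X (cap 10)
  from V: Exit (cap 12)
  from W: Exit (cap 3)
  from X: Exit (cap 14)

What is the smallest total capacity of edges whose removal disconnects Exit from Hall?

Augment Hall→P→U→V→Exit: bottleneck 3, flow now 3.
Augment Hall→P→U→X→Exit: bottleneck 1, flow now 4.
Augment Hall→Q→R→V→Exit: bottleneck 5, flow now 9.
Augment Hall→Q→R→W→Exit: bottleneck 1, flow now 10.
Augment Hall→P→Q→R→W→Exit: bottleneck 2, flow now 12.
No augmenting path remains; maximum flow = 12.
By max-flow min-cut, the minimum cut capacity equals the max flow.
In the residual graph, reachable from Hall: {Hall, P, Q, R, W}.
Min-cut edges: P→U (4), R→V (5), W→Exit (3); capacity 4 + 5 + 3 = 12.

12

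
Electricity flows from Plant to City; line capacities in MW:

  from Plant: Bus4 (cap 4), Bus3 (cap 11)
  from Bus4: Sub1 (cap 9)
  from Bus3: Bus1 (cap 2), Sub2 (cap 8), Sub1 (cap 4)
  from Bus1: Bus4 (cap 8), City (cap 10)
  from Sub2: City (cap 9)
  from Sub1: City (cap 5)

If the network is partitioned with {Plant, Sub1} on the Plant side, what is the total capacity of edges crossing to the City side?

20

Edges leaving {Plant, Sub1}: Plant→Bus4 (4), Plant→Bus3 (11), Sub1→City (5).
Cut capacity = 4 + 11 + 5 = 20.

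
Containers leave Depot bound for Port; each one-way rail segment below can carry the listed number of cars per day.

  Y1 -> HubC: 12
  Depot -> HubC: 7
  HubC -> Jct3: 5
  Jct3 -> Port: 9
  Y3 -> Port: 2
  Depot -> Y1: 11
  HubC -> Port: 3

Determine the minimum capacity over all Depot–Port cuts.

8

Augment Depot→HubC→Port: bottleneck 3, flow now 3.
Augment Depot→HubC→Jct3→Port: bottleneck 4, flow now 7.
Augment Depot→Y1→HubC→Jct3→Port: bottleneck 1, flow now 8.
No augmenting path remains; maximum flow = 8.
By max-flow min-cut, the minimum cut capacity equals the max flow.
In the residual graph, reachable from Depot: {Depot, Y1, HubC}.
Min-cut edges: HubC→Jct3 (5), HubC→Port (3); capacity 5 + 3 = 8.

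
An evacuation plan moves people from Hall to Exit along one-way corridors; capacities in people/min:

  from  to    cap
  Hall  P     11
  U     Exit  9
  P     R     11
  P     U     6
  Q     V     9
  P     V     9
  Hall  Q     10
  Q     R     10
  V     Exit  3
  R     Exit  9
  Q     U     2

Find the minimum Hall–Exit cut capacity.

20

Augment Hall→P→R→Exit: bottleneck 9, flow now 9.
Augment Hall→P→U→Exit: bottleneck 2, flow now 11.
Augment Hall→Q→U→Exit: bottleneck 2, flow now 13.
Augment Hall→Q→V→Exit: bottleneck 3, flow now 16.
Augment Hall→Q→R→P→U→Exit: bottleneck 4, flow now 20. (uses reverse residual edge)
No augmenting path remains; maximum flow = 20.
By max-flow min-cut, the minimum cut capacity equals the max flow.
In the residual graph, reachable from Hall: {Hall, P, Q, R, V}.
Min-cut edges: P→U (6), Q→U (2), R→Exit (9), V→Exit (3); capacity 6 + 2 + 9 + 3 = 20.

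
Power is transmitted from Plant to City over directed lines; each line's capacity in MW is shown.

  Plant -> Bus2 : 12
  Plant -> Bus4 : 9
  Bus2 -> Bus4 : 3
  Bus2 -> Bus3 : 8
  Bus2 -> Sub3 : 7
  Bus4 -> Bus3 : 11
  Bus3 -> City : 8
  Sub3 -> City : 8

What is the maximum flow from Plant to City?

Augment Plant→Bus2→Bus3→City: bottleneck 8, flow now 8.
Augment Plant→Bus2→Sub3→City: bottleneck 4, flow now 12.
Augment Plant→Bus4→Bus3→Bus2→Sub3→City: bottleneck 3, flow now 15. (uses reverse residual edge)
No augmenting path remains; maximum flow = 15.
In the residual graph, reachable from Plant: {Plant, Bus2, Bus4, Bus3}.
Min-cut edges: Bus2→Sub3 (7), Bus3→City (8); capacity 7 + 8 = 15.
This cut is saturated, so no flow can exceed 15.

15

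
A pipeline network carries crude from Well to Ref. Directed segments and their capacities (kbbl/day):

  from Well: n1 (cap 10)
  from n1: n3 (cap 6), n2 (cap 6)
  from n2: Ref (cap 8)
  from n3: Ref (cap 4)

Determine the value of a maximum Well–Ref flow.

Augment Well→n1→n2→Ref: bottleneck 6, flow now 6.
Augment Well→n1→n3→Ref: bottleneck 4, flow now 10.
No augmenting path remains; maximum flow = 10.
In the residual graph, reachable from Well: {Well}.
Min-cut edges: Well→n1 (10); capacity 10 = 10.
This cut is saturated, so no flow can exceed 10.

10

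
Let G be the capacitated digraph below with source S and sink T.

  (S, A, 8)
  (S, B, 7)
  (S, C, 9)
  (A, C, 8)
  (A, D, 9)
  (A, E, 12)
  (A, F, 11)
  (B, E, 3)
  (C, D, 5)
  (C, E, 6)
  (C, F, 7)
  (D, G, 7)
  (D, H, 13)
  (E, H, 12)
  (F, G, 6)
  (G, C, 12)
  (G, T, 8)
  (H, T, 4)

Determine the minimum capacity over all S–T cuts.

Augment S→A→D→G→T: bottleneck 7, flow now 7.
Augment S→A→D→H→T: bottleneck 1, flow now 8.
Augment S→B→E→H→T: bottleneck 3, flow now 11.
Augment S→C→F→G→T: bottleneck 1, flow now 12.
No augmenting path remains; maximum flow = 12.
By max-flow min-cut, the minimum cut capacity equals the max flow.
In the residual graph, reachable from S: {S, A, B, C, D, E, F, G, H}.
Min-cut edges: G→T (8), H→T (4); capacity 8 + 4 = 12.

12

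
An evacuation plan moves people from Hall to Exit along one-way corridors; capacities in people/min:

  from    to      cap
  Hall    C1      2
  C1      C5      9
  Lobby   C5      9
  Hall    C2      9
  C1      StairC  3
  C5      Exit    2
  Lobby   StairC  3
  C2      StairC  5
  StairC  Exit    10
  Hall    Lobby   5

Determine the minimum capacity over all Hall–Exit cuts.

12

Augment Hall→C2→StairC→Exit: bottleneck 5, flow now 5.
Augment Hall→C1→C5→Exit: bottleneck 2, flow now 7.
Augment Hall→Lobby→StairC→Exit: bottleneck 3, flow now 10.
Augment Hall→Lobby→C5→C1→StairC→Exit: bottleneck 2, flow now 12. (uses reverse residual edge)
No augmenting path remains; maximum flow = 12.
By max-flow min-cut, the minimum cut capacity equals the max flow.
In the residual graph, reachable from Hall: {Hall, C2}.
Min-cut edges: Hall→C1 (2), Hall→Lobby (5), C2→StairC (5); capacity 2 + 5 + 5 = 12.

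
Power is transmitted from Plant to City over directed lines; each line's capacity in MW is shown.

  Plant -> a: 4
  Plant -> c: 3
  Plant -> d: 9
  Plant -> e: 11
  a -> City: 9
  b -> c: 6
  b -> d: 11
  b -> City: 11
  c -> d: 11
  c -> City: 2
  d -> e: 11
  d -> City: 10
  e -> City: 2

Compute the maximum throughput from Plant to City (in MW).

18

Augment Plant→a→City: bottleneck 4, flow now 4.
Augment Plant→c→City: bottleneck 2, flow now 6.
Augment Plant→d→City: bottleneck 9, flow now 15.
Augment Plant→e→City: bottleneck 2, flow now 17.
Augment Plant→c→d→City: bottleneck 1, flow now 18.
No augmenting path remains; maximum flow = 18.
In the residual graph, reachable from Plant: {Plant, e}.
Min-cut edges: Plant→a (4), Plant→c (3), Plant→d (9), e→City (2); capacity 4 + 3 + 9 + 2 = 18.
This cut is saturated, so no flow can exceed 18.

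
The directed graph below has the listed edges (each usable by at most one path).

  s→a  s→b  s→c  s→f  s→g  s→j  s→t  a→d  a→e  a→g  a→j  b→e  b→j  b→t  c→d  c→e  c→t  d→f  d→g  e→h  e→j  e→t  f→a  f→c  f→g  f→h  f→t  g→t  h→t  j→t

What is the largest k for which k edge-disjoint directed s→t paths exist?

7

Assign every edge capacity 1; by Menger, the answer equals the max flow.
Path s→t (+1); total 1.
Path s→b→t (+1); total 2.
Path s→c→t (+1); total 3.
Path s→f→t (+1); total 4.
Path s→g→t (+1); total 5.
Path s→j→t (+1); total 6.
Path s→a→e→t (+1); total 7.
No residual s→t path; max flow = 7.
Certifying cut of size 7: {s→a, s→b, s→c, s→f, s→g, s→j, s→t}.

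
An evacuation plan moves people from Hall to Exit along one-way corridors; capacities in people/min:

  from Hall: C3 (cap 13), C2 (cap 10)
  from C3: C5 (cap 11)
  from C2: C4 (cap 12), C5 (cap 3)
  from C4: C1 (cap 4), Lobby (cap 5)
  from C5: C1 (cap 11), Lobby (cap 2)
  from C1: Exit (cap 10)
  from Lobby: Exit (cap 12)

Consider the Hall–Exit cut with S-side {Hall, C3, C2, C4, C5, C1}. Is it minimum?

Given cut capacity: 5 + 2 + 10 = 17.
Augment Hall→C3→C5→C1→Exit: bottleneck 10, flow now 10.
Augment Hall→C3→C5→Lobby→Exit: bottleneck 1, flow now 11.
Augment Hall→C2→C4→Lobby→Exit: bottleneck 5, flow now 16.
Augment Hall→C2→C5→Lobby→Exit: bottleneck 1, flow now 17.
No augmenting path remains; maximum flow = 17.
Cut capacity 17 equals the max flow, so it is a minimum cut.

Yes — it is a minimum cut (capacity 17).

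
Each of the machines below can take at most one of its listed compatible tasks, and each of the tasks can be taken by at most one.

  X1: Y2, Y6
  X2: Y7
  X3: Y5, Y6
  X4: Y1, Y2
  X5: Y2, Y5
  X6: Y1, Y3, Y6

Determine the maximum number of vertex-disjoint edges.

Unit-capacity flow: source→left, listed edges, right→sink; max matching = max flow.
Augmenting path X1→Y2 (+1); matched 1.
Augmenting path X2→Y7 (+1); matched 2.
Augmenting path X3→Y5 (+1); matched 3.
Augmenting path X4→Y1 (+1); matched 4.
Augmenting path X6→Y3 (+1); matched 5.
Augmenting path X5→Y2→X1→Y6 (+1); matched 6.
No augmenting path remains; maximum matching = 6.
König certificate: {X1, X2, X3, X4, X5, X6} is a vertex cover of size 6 (every listed pair touches it), so no matching can be larger.

6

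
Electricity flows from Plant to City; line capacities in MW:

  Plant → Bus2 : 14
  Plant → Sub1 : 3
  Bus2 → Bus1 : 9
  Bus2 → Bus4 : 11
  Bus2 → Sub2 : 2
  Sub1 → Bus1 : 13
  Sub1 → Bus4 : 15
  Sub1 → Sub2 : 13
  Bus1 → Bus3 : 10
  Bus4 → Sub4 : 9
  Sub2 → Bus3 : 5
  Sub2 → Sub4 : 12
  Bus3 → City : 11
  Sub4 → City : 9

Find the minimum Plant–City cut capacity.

17

Augment Plant→Bus2→Bus1→Bus3→City: bottleneck 9, flow now 9.
Augment Plant→Bus2→Bus4→Sub4→City: bottleneck 5, flow now 14.
Augment Plant→Sub1→Bus1→Bus3→City: bottleneck 1, flow now 15.
Augment Plant→Sub1→Bus4→Sub4→City: bottleneck 2, flow now 17.
No augmenting path remains; maximum flow = 17.
By max-flow min-cut, the minimum cut capacity equals the max flow.
In the residual graph, reachable from Plant: {Plant}.
Min-cut edges: Plant→Bus2 (14), Plant→Sub1 (3); capacity 14 + 3 = 17.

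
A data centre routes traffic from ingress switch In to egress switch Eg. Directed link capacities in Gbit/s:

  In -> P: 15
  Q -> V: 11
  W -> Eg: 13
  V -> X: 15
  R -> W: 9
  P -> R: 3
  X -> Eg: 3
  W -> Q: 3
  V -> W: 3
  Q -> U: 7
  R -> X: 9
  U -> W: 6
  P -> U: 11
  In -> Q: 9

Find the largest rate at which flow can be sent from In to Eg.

Augment In→P→R→W→Eg: bottleneck 3, flow now 3.
Augment In→P→U→W→Eg: bottleneck 6, flow now 9.
Augment In→Q→V→W→Eg: bottleneck 3, flow now 12.
Augment In→Q→V→X→Eg: bottleneck 3, flow now 15.
No augmenting path remains; maximum flow = 15.
In the residual graph, reachable from In: {In, P, Q, U, V, X}.
Min-cut edges: P→R (3), U→W (6), V→W (3), X→Eg (3); capacity 3 + 6 + 3 + 3 = 15.
This cut is saturated, so no flow can exceed 15.

15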